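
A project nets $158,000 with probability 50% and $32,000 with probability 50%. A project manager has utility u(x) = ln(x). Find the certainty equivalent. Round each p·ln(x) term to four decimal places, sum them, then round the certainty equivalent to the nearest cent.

$71,104.08

E[u] = 0.5·ln(158000) + 0.5·ln(32000) = 5.9852 + 5.1867 = 11.1719
CE = e^11.1719 ≈ 71104.08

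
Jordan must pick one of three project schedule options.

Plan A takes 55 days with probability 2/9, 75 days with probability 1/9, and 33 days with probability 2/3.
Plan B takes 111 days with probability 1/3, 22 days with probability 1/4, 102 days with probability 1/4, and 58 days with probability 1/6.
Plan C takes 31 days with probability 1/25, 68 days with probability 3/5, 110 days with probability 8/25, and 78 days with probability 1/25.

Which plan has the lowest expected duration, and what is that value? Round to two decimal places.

Plan A (42.56 days)

Plan A = 2/9 × 55 + 1/9 × 75 + 2/3 × 33 = 12.2222 + 8.3333 + 22 = 42.5556
Plan B = 1/3 × 111 + 1/4 × 22 + 1/4 × 102 + 1/6 × 58 = 37 + 5.5 + 25.5 + 9.6667 = 77.6667
Plan C = 1/25 × 31 + 3/5 × 68 + 8/25 × 110 + 1/25 × 78 = 1.24 + 40.8 + 35.2 + 3.12 = 80.36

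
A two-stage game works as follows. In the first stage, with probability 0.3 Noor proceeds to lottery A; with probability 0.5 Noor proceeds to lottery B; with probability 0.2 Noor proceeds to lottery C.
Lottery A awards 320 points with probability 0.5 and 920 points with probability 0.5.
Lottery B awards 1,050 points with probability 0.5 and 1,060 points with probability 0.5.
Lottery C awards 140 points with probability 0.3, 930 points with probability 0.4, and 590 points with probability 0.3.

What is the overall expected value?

EV(A) = 0.5 × 320 + 0.5 × 920 = 160 + 460 = 620
EV(B) = 0.5 × 1050 + 0.5 × 1060 = 525 + 530 = 1055
EV(C) = 0.3 × 140 + 0.4 × 930 + 0.3 × 590 = 42 + 372 + 177 = 591
Overall = 0.3 × 620 + 0.5 × 1055 + 0.2 × 591 = 186 + 527.5 + 118.2 = 831.7

831.7 points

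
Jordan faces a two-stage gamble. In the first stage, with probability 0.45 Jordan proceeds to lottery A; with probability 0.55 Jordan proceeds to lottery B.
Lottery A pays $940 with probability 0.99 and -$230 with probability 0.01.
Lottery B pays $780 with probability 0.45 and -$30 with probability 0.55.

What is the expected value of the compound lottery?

$601.71

EV(A) = 0.99 × 940 + 0.01 × (-230) = 930.6 − 2.3 = 928.3
EV(B) = 0.45 × 780 + 0.55 × (-30) = 351 − 16.5 = 334.5
Overall = 0.45 × 928.3 + 0.55 × 334.5 = 417.735 + 183.975 = 601.71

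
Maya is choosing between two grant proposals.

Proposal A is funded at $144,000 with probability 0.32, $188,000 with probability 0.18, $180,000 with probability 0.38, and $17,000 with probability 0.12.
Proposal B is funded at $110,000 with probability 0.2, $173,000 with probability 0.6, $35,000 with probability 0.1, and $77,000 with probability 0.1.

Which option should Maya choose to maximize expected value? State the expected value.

Proposal A ($150,360)

Proposal A = 0.32 × 144000 + 0.18 × 188000 + 0.38 × 180000 + 0.12 × 17000 = 46080 + 33840 + 68400 + 2040 = 150360
Proposal B = 0.2 × 110000 + 0.6 × 173000 + 0.1 × 35000 + 0.1 × 77000 = 22000 + 103800 + 3500 + 7700 = 137000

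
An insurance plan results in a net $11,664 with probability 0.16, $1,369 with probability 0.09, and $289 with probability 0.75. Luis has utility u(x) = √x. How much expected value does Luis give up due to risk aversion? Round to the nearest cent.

E[u] = 0.16·√11664 + 0.09·√1369 + 0.75·√289 = 0.16·108 + 0.09·37 + 0.75·17 = 33.36
CE = (33.36)² = 1112.8896
Risk premium = EV − CE = 2206.2 − 1112.8896 = 1093.3104

$1,093.31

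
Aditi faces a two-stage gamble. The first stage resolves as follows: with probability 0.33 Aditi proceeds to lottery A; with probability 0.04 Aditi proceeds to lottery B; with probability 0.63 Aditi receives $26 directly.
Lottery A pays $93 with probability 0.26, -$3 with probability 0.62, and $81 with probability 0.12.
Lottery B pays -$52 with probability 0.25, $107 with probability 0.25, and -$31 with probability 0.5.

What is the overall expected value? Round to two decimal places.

EV(A) = 0.26 × 93 + 0.62 × (-3) + 0.12 × 81 = 24.18 − 1.86 + 9.72 = 32.04
EV(B) = 0.25 × (-52) + 0.25 × 107 + 0.5 × (-31) = -13 + 26.75 − 15.5 = -1.75
Branch C: 26 (certain)
Overall = 0.33 × 32.04 + 0.04 × (-1.75) + 0.63 × 26 = 10.5732 − 0.07 + 16.38 = 26.8832

$26.88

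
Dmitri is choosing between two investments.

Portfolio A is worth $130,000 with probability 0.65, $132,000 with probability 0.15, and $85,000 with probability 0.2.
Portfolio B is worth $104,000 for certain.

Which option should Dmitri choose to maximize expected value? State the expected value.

Portfolio A ($121,300)

Portfolio A = 0.65 × 130000 + 0.15 × 132000 + 0.2 × 85000 = 84500 + 19800 + 17000 = 121300
Portfolio B: 104000 (certain)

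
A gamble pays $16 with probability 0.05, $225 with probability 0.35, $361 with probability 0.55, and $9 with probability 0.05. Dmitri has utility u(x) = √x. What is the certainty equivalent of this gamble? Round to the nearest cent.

$257.60

E[u] = 0.05·√16 + 0.35·√225 + 0.55·√361 + 0.05·√9 = 0.05·4 + 0.35·15 + 0.55·19 + 0.05·3 = 16.05
CE = (16.05)² = 257.6025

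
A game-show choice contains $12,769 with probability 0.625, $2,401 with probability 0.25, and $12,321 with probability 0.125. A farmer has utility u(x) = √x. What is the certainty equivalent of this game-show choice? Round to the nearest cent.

$9,360.56

E[u] = 0.625·√12769 + 0.25·√2401 + 0.125·√12321 = 0.625·113 + 0.25·49 + 0.125·111 = 96.75
CE = (96.75)² = 9360.5625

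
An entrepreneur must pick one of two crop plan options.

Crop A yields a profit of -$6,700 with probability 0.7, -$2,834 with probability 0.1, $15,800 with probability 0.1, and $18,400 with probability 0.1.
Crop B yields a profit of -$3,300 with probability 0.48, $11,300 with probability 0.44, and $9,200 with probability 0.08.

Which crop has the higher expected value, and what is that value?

Crop A = 0.7 × (-6700) + 0.1 × (-2834) + 0.1 × 15800 + 0.1 × 18400 = -4690 − 283.4 + 1580 + 1840 = -1553.4
Crop B = 0.48 × (-3300) + 0.44 × 11300 + 0.08 × 9200 = -1584 + 4972 + 736 = 4124

Crop B ($4,124)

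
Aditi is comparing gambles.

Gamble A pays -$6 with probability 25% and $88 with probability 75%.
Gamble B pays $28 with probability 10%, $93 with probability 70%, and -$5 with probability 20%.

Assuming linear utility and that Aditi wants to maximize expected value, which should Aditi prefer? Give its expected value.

Gamble A = 0.25 × (-6) + 0.75 × 88 = -1.5 + 66 = 64.5
Gamble B = 0.1 × 28 + 0.7 × 93 + 0.2 × (-5) = 2.8 + 65.1 − 1 = 66.9

Gamble B ($66.90)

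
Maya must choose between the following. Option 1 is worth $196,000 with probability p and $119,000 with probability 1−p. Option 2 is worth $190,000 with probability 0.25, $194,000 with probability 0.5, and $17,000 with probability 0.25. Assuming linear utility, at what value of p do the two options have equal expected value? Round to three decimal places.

p = 0.386

EV(Option 2) = 0.25 × 190000 + 0.5 × 194000 + 0.25 × 17000 = 47500 + 97000 + 4250 = 148750
p·196000 + (1−p)·119000 = 148750
77000p + 119000 = 148750
p = (148750 − 119000) / 77000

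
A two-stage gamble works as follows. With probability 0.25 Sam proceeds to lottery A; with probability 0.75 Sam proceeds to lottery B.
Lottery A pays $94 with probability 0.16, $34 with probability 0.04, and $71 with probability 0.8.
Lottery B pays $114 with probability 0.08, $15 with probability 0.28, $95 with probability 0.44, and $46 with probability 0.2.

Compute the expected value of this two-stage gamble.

EV(A) = 0.16 × 94 + 0.04 × 34 + 0.8 × 71 = 15.04 + 1.36 + 56.8 = 73.2
EV(B) = 0.08 × 114 + 0.28 × 15 + 0.44 × 95 + 0.2 × 46 = 9.12 + 4.2 + 41.8 + 9.2 = 64.32
Overall = 0.25 × 73.2 + 0.75 × 64.32 = 18.3 + 48.24 = 66.54

$66.54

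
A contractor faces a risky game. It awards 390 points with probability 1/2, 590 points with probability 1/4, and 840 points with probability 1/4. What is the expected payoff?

EV = 1/2 × 390 + 1/4 × 590 + 1/4 × 840 = 195 + 147.5 + 210 = 552.5

552.5 points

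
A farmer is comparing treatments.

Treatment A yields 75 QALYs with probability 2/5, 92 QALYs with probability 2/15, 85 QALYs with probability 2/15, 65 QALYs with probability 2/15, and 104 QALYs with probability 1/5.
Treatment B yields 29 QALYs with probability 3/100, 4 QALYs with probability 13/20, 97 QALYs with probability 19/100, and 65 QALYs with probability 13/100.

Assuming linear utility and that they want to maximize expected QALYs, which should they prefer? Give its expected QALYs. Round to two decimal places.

Treatment A = 2/5 × 75 + 2/15 × 92 + 2/15 × 85 + 2/15 × 65 + 1/5 × 104 = 30 + 12.2667 + 11.3333 + 8.6667 + 20.8 = 83.0667
Treatment B = 3/100 × 29 + 13/20 × 4 + 19/100 × 97 + 13/100 × 65 = 0.87 + 2.6 + 18.43 + 8.45 = 30.35

Treatment A (83.07 QALYs)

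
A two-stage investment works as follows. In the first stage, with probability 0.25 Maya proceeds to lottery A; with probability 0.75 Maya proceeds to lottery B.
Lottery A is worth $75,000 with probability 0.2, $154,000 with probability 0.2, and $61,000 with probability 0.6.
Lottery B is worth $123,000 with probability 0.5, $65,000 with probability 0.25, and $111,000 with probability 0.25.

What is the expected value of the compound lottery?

$99,725

EV(A) = 0.2 × 75000 + 0.2 × 154000 + 0.6 × 61000 = 15000 + 30800 + 36600 = 82400
EV(B) = 0.5 × 123000 + 0.25 × 65000 + 0.25 × 111000 = 61500 + 16250 + 27750 = 105500
Overall = 0.25 × 82400 + 0.75 × 105500 = 20600 + 79125 = 99725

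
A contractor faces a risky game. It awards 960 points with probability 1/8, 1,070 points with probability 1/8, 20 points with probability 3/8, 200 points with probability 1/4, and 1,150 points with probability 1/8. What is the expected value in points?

455 points

EV = 1/8 × 960 + 1/8 × 1070 + 3/8 × 20 + 1/4 × 200 + 1/8 × 1150 = 120 + 133.75 + 7.5 + 50 + 143.75 = 455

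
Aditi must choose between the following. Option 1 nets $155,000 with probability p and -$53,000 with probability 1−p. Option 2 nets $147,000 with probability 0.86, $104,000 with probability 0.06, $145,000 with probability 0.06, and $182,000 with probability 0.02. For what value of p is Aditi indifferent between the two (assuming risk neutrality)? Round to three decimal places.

EV(Option 2) = 0.86 × 147000 + 0.06 × 104000 + 0.06 × 145000 + 0.02 × 182000 = 126420 + 6240 + 8700 + 3640 = 145000
p·155000 + (1−p)·(-53000) = 145000
208000p − 53000 = 145000
p = (145000 + 53000) / 208000

p = 0.952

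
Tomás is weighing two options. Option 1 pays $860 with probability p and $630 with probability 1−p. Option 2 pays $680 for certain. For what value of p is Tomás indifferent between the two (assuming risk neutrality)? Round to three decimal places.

p = 0.217

p·860 + (1−p)·630 = 680
230p + 630 = 680
p = (680 − 630) / 230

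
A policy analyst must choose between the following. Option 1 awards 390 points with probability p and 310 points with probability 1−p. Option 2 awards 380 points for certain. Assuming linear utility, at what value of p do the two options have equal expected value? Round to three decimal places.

p = 0.875

p·390 + (1−p)·310 = 380
80p + 310 = 380
p = (380 − 310) / 80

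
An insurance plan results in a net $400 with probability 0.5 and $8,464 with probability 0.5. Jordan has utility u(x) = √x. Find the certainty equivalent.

$3,136

E[u] = 0.5·√400 + 0.5·√8464 = 0.5·20 + 0.5·92 = 56
CE = (56)² = 3136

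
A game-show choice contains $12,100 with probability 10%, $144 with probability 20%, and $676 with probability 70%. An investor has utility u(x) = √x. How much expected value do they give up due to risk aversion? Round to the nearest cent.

E[u] = 0.1·√12100 + 0.2·√144 + 0.7·√676 = 0.1·110 + 0.2·12 + 0.7·26 = 31.6
CE = (31.6)² = 998.56
Risk premium = EV − CE = 1712 − 998.56 = 713.44

$713.44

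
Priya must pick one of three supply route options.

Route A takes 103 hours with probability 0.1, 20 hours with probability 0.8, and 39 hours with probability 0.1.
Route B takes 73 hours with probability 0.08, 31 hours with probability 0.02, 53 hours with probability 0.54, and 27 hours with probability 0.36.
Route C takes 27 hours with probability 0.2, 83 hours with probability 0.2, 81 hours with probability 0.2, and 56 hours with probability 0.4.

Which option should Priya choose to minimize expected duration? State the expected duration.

Route A = 0.1 × 103 + 0.8 × 20 + 0.1 × 39 = 10.3 + 16 + 3.9 = 30.2
Route B = 0.08 × 73 + 0.02 × 31 + 0.54 × 53 + 0.36 × 27 = 5.84 + 0.62 + 28.62 + 9.72 = 44.8
Route C = 0.2 × 27 + 0.2 × 83 + 0.2 × 81 + 0.4 × 56 = 5.4 + 16.6 + 16.2 + 22.4 = 60.6

Route A (30.2 hours)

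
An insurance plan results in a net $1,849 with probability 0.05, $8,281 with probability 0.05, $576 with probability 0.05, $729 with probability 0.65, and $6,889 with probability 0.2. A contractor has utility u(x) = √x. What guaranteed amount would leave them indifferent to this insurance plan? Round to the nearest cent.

$1,768.20

E[u] = 0.05·√1849 + 0.05·√8281 + 0.05·√576 + 0.65·√729 + 0.2·√6889 = 0.05·43 + 0.05·91 + 0.05·24 + 0.65·27 + 0.2·83 = 42.05
CE = (42.05)² = 1768.2025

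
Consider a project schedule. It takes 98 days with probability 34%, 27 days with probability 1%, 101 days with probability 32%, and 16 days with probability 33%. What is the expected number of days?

EV = 0.34 × 98 + 0.01 × 27 + 0.32 × 101 + 0.33 × 16 = 33.32 + 0.27 + 32.32 + 5.28 = 71.19

71.19 days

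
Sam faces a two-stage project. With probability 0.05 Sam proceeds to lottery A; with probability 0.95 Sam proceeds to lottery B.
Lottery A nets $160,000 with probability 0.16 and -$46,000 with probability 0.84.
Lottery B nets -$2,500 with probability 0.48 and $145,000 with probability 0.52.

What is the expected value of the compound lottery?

$69,838

EV(A) = 0.16 × 160000 + 0.84 × (-46000) = 25600 − 38640 = -13040
EV(B) = 0.48 × (-2500) + 0.52 × 145000 = -1200 + 75400 = 74200
Overall = 0.05 × (-13040) + 0.95 × 74200 = -652 + 70490 = 69838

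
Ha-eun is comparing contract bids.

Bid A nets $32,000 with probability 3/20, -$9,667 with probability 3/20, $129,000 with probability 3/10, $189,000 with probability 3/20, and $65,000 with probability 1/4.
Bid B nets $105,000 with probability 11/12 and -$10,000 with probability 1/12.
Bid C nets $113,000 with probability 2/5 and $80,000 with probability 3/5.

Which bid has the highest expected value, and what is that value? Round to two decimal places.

Bid B ($95,416.67)

Bid A = 3/20 × 32000 + 3/20 × (-9667) + 3/10 × 129000 + 3/20 × 189000 + 1/4 × 65000 = 4800 − 1450.05 + 38700 + 28350 + 16250 = 86649.95
Bid B = 11/12 × 105000 + 1/12 × (-10000) = 96250 − 833.3333 = 95416.6667
Bid C = 2/5 × 113000 + 3/5 × 80000 = 45200 + 48000 = 93200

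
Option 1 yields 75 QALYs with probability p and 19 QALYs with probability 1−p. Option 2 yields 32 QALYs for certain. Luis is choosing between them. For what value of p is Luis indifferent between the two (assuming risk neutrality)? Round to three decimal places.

p·75 + (1−p)·19 = 32
56p + 19 = 32
p = (32 − 19) / 56

p = 0.232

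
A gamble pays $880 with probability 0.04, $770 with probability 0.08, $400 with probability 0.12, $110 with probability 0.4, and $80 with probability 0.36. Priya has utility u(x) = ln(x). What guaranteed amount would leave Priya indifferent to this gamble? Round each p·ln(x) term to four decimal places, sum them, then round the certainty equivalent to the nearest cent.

E[u] = 0.04·ln(880) + 0.08·ln(770) + 0.12·ln(400) + 0.4·ln(110) + 0.36·ln(80) = 0.2712 + 0.5317 + 0.7190 + 1.8802 + 1.5775 = 4.9796
CE = e^4.9796 ≈ 145.42

$145.42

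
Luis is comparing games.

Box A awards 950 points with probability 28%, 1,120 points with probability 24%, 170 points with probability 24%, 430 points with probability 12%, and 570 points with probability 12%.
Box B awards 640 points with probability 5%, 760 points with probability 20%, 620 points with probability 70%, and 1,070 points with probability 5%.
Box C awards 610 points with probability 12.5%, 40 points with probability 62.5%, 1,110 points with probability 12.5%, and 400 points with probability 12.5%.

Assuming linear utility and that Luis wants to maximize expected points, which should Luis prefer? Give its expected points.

Box A (695.6 points)

Box A = 0.28 × 950 + 0.24 × 1120 + 0.24 × 170 + 0.12 × 430 + 0.12 × 570 = 266 + 268.8 + 40.8 + 51.6 + 68.4 = 695.6
Box B = 0.05 × 640 + 0.2 × 760 + 0.7 × 620 + 0.05 × 1070 = 32 + 152 + 434 + 53.5 = 671.5
Box C = 0.125 × 610 + 0.625 × 40 + 0.125 × 1110 + 0.125 × 400 = 76.25 + 25 + 138.75 + 50 = 290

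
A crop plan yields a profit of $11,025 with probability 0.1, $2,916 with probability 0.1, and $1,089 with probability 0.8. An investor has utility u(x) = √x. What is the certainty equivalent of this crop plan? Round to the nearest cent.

$1,789.29

E[u] = 0.1·√11025 + 0.1·√2916 + 0.8·√1089 = 0.1·105 + 0.1·54 + 0.8·33 = 42.3
CE = (42.3)² = 1789.29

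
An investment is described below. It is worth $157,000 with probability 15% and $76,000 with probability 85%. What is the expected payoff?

EV = 0.15 × 157000 + 0.85 × 76000 = 23550 + 64600 = 88150

$88,150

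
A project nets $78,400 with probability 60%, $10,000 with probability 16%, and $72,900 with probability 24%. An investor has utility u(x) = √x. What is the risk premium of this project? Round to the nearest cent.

$4,234.56

E[u] = 0.6·√78400 + 0.16·√10000 + 0.24·√72900 = 0.6·280 + 0.16·100 + 0.24·270 = 248.8
CE = (248.8)² = 61901.44
Risk premium = EV − CE = 66136 − 61901.44 = 4234.56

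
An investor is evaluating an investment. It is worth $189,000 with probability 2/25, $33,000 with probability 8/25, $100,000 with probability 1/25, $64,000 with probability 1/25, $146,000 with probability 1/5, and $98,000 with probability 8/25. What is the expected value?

EV = 2/25 × 189000 + 8/25 × 33000 + 1/25 × 100000 + 1/25 × 64000 + 1/5 × 146000 + 8/25 × 98000 = 15120 + 10560 + 4000 + 2560 + 29200 + 31360 = 92800

$92,800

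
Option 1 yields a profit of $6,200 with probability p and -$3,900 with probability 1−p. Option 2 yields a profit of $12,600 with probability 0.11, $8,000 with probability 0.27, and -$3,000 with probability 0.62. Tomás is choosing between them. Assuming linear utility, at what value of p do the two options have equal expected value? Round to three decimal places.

p = 0.553

EV(Option 2) = 0.11 × 12600 + 0.27 × 8000 + 0.62 × (-3000) = 1386 + 2160 − 1860 = 1686
p·6200 + (1−p)·(-3900) = 1686
10100p − 3900 = 1686
p = (1686 + 3900) / 10100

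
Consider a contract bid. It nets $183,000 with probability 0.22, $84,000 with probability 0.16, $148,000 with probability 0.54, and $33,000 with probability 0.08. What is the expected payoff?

$136,260

EV = 0.22 × 183000 + 0.16 × 84000 + 0.54 × 148000 + 0.08 × 33000 = 40260 + 13440 + 79920 + 2640 = 136260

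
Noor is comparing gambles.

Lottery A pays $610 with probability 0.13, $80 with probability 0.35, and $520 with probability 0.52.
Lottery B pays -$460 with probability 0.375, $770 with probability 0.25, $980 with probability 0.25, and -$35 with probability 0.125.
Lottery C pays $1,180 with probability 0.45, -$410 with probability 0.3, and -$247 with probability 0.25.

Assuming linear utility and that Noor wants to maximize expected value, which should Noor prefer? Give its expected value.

Lottery A = 0.13 × 610 + 0.35 × 80 + 0.52 × 520 = 79.3 + 28 + 270.4 = 377.7
Lottery B = 0.375 × (-460) + 0.25 × 770 + 0.25 × 980 + 0.125 × (-35) = -172.5 + 192.5 + 245 − 4.375 = 260.625
Lottery C = 0.45 × 1180 + 0.3 × (-410) + 0.25 × (-247) = 531 − 123 − 61.75 = 346.25

Lottery A ($377.70)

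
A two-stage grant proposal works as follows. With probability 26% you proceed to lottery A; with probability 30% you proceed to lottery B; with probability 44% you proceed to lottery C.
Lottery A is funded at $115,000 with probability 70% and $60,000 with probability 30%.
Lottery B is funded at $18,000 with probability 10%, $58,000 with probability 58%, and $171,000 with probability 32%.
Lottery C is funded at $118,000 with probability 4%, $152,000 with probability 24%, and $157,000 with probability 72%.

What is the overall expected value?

$120,523.60

EV(A) = 0.7 × 115000 + 0.3 × 60000 = 80500 + 18000 = 98500
EV(B) = 0.1 × 18000 + 0.58 × 58000 + 0.32 × 171000 = 1800 + 33640 + 54720 = 90160
EV(C) = 0.04 × 118000 + 0.24 × 152000 + 0.72 × 157000 = 4720 + 36480 + 113040 = 154240
Overall = 0.26 × 98500 + 0.3 × 90160 + 0.44 × 154240 = 25610 + 27048 + 67865.6 = 120523.6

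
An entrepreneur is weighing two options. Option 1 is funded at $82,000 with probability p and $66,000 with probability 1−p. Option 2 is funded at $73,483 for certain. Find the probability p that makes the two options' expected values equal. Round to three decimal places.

p = 0.468

p·82000 + (1−p)·66000 = 73483
16000p + 66000 = 73483
p = (73483 − 66000) / 16000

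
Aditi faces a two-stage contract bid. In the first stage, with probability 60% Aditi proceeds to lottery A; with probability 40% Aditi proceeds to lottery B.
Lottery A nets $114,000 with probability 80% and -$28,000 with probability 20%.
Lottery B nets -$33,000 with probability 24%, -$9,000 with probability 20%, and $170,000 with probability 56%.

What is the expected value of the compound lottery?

EV(A) = 0.8 × 114000 + 0.2 × (-28000) = 91200 − 5600 = 85600
EV(B) = 0.24 × (-33000) + 0.2 × (-9000) + 0.56 × 170000 = -7920 − 1800 + 95200 = 85480
Overall = 0.6 × 85600 + 0.4 × 85480 = 51360 + 34192 = 85552

$85,552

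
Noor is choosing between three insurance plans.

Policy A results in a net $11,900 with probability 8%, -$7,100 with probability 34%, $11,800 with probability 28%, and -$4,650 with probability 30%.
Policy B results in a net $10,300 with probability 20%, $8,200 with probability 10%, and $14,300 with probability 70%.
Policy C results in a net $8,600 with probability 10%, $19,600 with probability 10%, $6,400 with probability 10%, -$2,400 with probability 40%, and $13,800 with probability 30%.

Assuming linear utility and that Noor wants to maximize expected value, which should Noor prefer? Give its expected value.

Policy B ($12,890)

Policy A = 0.08 × 11900 + 0.34 × (-7100) + 0.28 × 11800 + 0.3 × (-4650) = 952 − 2414 + 3304 − 1395 = 447
Policy B = 0.2 × 10300 + 0.1 × 8200 + 0.7 × 14300 = 2060 + 820 + 10010 = 12890
Policy C = 0.1 × 8600 + 0.1 × 19600 + 0.1 × 6400 + 0.4 × (-2400) + 0.3 × 13800 = 860 + 1960 + 640 − 960 + 4140 = 6640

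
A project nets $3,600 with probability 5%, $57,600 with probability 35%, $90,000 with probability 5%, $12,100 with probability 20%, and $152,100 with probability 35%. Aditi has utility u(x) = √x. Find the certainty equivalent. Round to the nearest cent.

$67,860.25

E[u] = 0.05·√3600 + 0.35·√57600 + 0.05·√90000 + 0.2·√12100 + 0.35·√152100 = 0.05·60 + 0.35·240 + 0.05·300 + 0.2·110 + 0.35·390 = 260.5
CE = (260.5)² = 67860.25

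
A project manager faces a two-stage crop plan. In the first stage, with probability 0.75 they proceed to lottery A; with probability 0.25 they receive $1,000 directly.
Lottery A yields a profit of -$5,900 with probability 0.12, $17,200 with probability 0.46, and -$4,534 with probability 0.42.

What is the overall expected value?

$4,224.79

EV(A) = 0.12 × (-5900) + 0.46 × 17200 + 0.42 × (-4534) = -708 + 7912 − 1904.28 = 5299.72
Branch B: 1000 (certain)
Overall = 0.75 × 5299.72 + 0.25 × 1000 = 3974.79 + 250 = 4224.79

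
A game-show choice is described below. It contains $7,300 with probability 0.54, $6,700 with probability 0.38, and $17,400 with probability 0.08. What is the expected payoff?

EV = 0.54 × 7300 + 0.38 × 6700 + 0.08 × 17400 = 3942 + 2546 + 1392 = 7880

$7,880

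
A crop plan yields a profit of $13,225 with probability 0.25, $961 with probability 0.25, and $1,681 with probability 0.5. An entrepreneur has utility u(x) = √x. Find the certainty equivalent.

$3,249

E[u] = 0.25·√13225 + 0.25·√961 + 0.5·√1681 = 0.25·115 + 0.25·31 + 0.5·41 = 57
CE = (57)² = 3249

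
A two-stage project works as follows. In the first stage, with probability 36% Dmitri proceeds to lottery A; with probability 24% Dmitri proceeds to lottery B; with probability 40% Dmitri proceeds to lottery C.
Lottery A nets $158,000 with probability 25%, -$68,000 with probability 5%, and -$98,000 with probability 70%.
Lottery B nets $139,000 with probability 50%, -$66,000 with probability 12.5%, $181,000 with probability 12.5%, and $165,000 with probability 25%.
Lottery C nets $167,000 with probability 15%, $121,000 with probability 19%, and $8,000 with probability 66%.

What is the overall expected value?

EV(A) = 0.25 × 158000 + 0.05 × (-68000) + 0.7 × (-98000) = 39500 − 3400 − 68600 = -32500
EV(B) = 0.5 × 139000 + 0.125 × (-66000) + 0.125 × 181000 + 0.25 × 165000 = 69500 − 8250 + 22625 + 41250 = 125125
EV(C) = 0.15 × 167000 + 0.19 × 121000 + 0.66 × 8000 = 25050 + 22990 + 5280 = 53320
Overall = 0.36 × (-32500) + 0.24 × 125125 + 0.4 × 53320 = -11700 + 30030 + 21328 = 39658

$39,658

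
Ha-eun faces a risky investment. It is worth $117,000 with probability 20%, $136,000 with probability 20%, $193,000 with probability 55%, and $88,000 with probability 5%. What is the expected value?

EV = 0.2 × 117000 + 0.2 × 136000 + 0.55 × 193000 + 0.05 × 88000 = 23400 + 27200 + 106150 + 4400 = 161150

$161,150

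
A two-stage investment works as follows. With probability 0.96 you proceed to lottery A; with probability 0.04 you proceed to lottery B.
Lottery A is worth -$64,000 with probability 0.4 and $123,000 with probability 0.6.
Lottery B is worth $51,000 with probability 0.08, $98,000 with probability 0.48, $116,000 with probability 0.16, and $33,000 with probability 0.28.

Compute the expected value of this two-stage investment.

EV(A) = 0.4 × (-64000) + 0.6 × 123000 = -25600 + 73800 = 48200
EV(B) = 0.08 × 51000 + 0.48 × 98000 + 0.16 × 116000 + 0.28 × 33000 = 4080 + 47040 + 18560 + 9240 = 78920
Overall = 0.96 × 48200 + 0.04 × 78920 = 46272 + 3156.8 = 49428.8

$49,428.80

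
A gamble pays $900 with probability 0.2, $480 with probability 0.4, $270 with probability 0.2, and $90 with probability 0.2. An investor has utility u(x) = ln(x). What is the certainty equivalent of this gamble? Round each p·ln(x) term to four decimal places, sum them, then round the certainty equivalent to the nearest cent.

E[u] = 0.2·ln(900) + 0.4·ln(480) + 0.2·ln(270) + 0.2·ln(90) = 1.3605 + 2.4695 + 1.1197 + 0.9000 = 5.8497
CE = e^5.8497 ≈ 347.13

$347.13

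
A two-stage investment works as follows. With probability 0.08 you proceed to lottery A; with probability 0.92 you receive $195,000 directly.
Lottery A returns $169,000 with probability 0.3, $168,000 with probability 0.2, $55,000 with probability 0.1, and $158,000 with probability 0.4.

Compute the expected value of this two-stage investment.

$191,640

EV(A) = 0.3 × 169000 + 0.2 × 168000 + 0.1 × 55000 + 0.4 × 158000 = 50700 + 33600 + 5500 + 63200 = 153000
Branch B: 195000 (certain)
Overall = 0.08 × 153000 + 0.92 × 195000 = 12240 + 179400 = 191640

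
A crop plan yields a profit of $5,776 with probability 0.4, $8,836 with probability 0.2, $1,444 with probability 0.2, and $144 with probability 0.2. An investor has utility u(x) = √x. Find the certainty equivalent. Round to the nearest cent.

$3,504.64

E[u] = 0.4·√5776 + 0.2·√8836 + 0.2·√1444 + 0.2·√144 = 0.4·76 + 0.2·94 + 0.2·38 + 0.2·12 = 59.2
CE = (59.2)² = 3504.64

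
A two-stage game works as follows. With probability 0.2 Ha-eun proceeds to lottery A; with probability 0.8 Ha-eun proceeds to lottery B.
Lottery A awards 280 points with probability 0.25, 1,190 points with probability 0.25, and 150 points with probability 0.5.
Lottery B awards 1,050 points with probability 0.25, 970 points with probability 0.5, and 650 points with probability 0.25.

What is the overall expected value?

816.5 points

EV(A) = 0.25 × 280 + 0.25 × 1190 + 0.5 × 150 = 70 + 297.5 + 75 = 442.5
EV(B) = 0.25 × 1050 + 0.5 × 970 + 0.25 × 650 = 262.5 + 485 + 162.5 = 910
Overall = 0.2 × 442.5 + 0.8 × 910 = 88.5 + 728 = 816.5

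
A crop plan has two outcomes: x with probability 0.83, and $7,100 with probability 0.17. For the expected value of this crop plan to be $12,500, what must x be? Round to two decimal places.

0.83·x + 0.17·7100 = 12500
0.83·x = 12500 − 1207 = 11293
x = 11293 / 0.83 = 13606.0241

x = $13,606.02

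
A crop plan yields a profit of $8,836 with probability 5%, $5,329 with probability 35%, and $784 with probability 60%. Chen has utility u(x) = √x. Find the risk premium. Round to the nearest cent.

E[u] = 0.05·√8836 + 0.35·√5329 + 0.6·√784 = 0.05·94 + 0.35·73 + 0.6·28 = 47.05
CE = (47.05)² = 2213.7025
Risk premium = EV − CE = 2777.35 − 2213.7025 = 563.6475

$563.65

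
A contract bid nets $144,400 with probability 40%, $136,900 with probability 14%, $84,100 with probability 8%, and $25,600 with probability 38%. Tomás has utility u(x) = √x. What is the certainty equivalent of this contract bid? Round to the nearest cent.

$82,828.84

E[u] = 0.4·√144400 + 0.14·√136900 + 0.08·√84100 + 0.38·√25600 = 0.4·380 + 0.14·370 + 0.08·290 + 0.38·160 = 287.8
CE = (287.8)² = 82828.84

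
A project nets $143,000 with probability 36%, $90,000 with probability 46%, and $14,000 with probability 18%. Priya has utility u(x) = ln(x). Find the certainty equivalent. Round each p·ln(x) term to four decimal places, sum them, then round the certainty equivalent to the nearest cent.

$76,061.69

E[u] = 0.36·ln(143000) + 0.46·ln(90000) + 0.18·ln(14000) = 4.2734 + 5.2475 + 1.7184 = 11.2393
CE = e^11.2393 ≈ 76061.69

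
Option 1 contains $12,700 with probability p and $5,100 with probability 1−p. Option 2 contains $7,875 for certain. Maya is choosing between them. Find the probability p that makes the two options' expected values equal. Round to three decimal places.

p = 0.365

p·12700 + (1−p)·5100 = 7875
7600p + 5100 = 7875
p = (7875 − 5100) / 7600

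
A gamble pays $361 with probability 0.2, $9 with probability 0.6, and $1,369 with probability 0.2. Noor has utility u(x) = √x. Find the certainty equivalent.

E[u] = 0.2·√361 + 0.6·√9 + 0.2·√1369 = 0.2·19 + 0.6·3 + 0.2·37 = 13
CE = (13)² = 169

$169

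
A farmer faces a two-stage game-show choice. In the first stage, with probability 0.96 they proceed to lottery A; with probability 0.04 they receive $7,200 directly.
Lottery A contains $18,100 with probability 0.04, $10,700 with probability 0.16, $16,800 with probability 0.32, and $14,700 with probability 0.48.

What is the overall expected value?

$14,561.28

EV(A) = 0.04 × 18100 + 0.16 × 10700 + 0.32 × 16800 + 0.48 × 14700 = 724 + 1712 + 5376 + 7056 = 14868
Branch B: 7200 (certain)
Overall = 0.96 × 14868 + 0.04 × 7200 = 14273.28 + 288 = 14561.28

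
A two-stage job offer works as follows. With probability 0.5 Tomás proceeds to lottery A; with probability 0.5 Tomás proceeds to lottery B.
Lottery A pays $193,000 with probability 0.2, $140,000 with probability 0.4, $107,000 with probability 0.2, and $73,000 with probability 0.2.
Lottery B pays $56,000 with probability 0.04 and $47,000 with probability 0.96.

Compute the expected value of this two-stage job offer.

$88,980

EV(A) = 0.2 × 193000 + 0.4 × 140000 + 0.2 × 107000 + 0.2 × 73000 = 38600 + 56000 + 21400 + 14600 = 130600
EV(B) = 0.04 × 56000 + 0.96 × 47000 = 2240 + 45120 = 47360
Overall = 0.5 × 130600 + 0.5 × 47360 = 65300 + 23680 = 88980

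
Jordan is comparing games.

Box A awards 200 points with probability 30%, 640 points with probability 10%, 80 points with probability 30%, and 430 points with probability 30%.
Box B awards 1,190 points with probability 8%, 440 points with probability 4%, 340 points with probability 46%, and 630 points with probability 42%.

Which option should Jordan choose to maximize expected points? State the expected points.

Box B (533.8 points)

Box A = 0.3 × 200 + 0.1 × 640 + 0.3 × 80 + 0.3 × 430 = 60 + 64 + 24 + 129 = 277
Box B = 0.08 × 1190 + 0.04 × 440 + 0.46 × 340 + 0.42 × 630 = 95.2 + 17.6 + 156.4 + 264.6 = 533.8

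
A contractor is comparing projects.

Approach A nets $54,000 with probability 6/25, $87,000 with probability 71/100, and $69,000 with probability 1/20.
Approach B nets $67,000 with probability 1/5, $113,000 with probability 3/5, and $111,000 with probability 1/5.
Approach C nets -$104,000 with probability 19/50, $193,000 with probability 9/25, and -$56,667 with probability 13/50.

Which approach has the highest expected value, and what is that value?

Approach A = 6/25 × 54000 + 71/100 × 87000 + 1/20 × 69000 = 12960 + 61770 + 3450 = 78180
Approach B = 1/5 × 67000 + 3/5 × 113000 + 1/5 × 111000 = 13400 + 67800 + 22200 = 103400
Approach C = 19/50 × (-104000) + 9/25 × 193000 + 13/50 × (-56667) = -39520 + 69480 − 14733.42 = 15226.58

Approach B ($103,400)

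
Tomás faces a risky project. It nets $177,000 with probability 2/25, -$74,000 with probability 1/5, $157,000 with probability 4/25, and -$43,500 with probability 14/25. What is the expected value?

$120

EV = 2/25 × 177000 + 1/5 × (-74000) + 4/25 × 157000 + 14/25 × (-43500) = 14160 − 14800 + 25120 − 24360 = 120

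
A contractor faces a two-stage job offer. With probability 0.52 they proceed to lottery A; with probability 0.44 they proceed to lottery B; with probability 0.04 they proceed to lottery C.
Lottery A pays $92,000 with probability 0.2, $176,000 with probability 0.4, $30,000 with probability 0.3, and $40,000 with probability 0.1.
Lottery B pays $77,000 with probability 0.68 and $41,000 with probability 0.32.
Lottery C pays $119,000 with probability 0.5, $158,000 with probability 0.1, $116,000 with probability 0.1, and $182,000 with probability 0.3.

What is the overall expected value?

EV(A) = 0.2 × 92000 + 0.4 × 176000 + 0.3 × 30000 + 0.1 × 40000 = 18400 + 70400 + 9000 + 4000 = 101800
EV(B) = 0.68 × 77000 + 0.32 × 41000 = 52360 + 13120 = 65480
EV(C) = 0.5 × 119000 + 0.1 × 158000 + 0.1 × 116000 + 0.3 × 182000 = 59500 + 15800 + 11600 + 54600 = 141500
Overall = 0.52 × 101800 + 0.44 × 65480 + 0.04 × 141500 = 52936 + 28811.2 + 5660 = 87407.2

$87,407.20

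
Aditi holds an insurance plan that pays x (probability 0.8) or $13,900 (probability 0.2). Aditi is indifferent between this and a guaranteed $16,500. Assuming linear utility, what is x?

0.8·x + 0.2·13900 = 16500
0.8·x = 16500 − 2780 = 13720
x = 13720 / 0.8 = 17150

x = $17,150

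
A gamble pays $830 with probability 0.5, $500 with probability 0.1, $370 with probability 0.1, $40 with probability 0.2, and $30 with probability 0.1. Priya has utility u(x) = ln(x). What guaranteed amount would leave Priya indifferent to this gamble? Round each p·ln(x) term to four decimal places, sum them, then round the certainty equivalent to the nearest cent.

E[u] = 0.5·ln(830) + 0.1·ln(500) + 0.1·ln(370) + 0.2·ln(40) + 0.1·ln(30) = 3.3607 + 0.6215 + 0.5914 + 0.7378 + 0.3401 = 5.6515
CE = e^5.6515 ≈ 284.72

$284.72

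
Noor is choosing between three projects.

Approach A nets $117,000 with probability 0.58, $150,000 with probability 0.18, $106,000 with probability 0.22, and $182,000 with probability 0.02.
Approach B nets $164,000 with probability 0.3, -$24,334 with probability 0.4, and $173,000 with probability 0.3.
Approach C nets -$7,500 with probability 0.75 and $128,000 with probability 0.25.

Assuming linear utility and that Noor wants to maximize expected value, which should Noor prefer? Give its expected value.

Approach A ($121,820)

Approach A = 0.58 × 117000 + 0.18 × 150000 + 0.22 × 106000 + 0.02 × 182000 = 67860 + 27000 + 23320 + 3640 = 121820
Approach B = 0.3 × 164000 + 0.4 × (-24334) + 0.3 × 173000 = 49200 − 9733.6 + 51900 = 91366.4
Approach C = 0.75 × (-7500) + 0.25 × 128000 = -5625 + 32000 = 26375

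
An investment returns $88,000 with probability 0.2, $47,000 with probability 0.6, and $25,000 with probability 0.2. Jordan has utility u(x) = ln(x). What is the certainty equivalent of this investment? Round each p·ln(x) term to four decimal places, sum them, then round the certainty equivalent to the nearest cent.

$46,957.58

E[u] = 0.2·ln(88000) + 0.6·ln(47000) + 0.2·ln(25000) = 2.2770 + 6.4547 + 2.0253 = 10.7570
CE = e^10.7570 ≈ 46957.58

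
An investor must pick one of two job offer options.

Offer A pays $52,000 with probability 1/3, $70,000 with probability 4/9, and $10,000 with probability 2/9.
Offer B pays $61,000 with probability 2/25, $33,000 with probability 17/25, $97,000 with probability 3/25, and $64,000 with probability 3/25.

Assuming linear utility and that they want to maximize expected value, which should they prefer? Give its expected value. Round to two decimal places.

Offer A = 1/3 × 52000 + 4/9 × 70000 + 2/9 × 10000 = 17333.3333 + 31111.1111 + 2222.2222 = 50666.6667
Offer B = 2/25 × 61000 + 17/25 × 33000 + 3/25 × 97000 + 3/25 × 64000 = 4880 + 22440 + 11640 + 7680 = 46640

Offer A ($50,666.67)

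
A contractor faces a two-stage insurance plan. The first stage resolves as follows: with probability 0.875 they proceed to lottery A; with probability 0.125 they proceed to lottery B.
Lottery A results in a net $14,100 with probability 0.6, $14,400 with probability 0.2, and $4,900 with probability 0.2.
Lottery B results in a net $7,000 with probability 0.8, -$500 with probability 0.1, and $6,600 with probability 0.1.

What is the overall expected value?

$11,556.25

EV(A) = 0.6 × 14100 + 0.2 × 14400 + 0.2 × 4900 = 8460 + 2880 + 980 = 12320
EV(B) = 0.8 × 7000 + 0.1 × (-500) + 0.1 × 6600 = 5600 − 50 + 660 = 6210
Overall = 0.875 × 12320 + 0.125 × 6210 = 10780 + 776.25 = 11556.25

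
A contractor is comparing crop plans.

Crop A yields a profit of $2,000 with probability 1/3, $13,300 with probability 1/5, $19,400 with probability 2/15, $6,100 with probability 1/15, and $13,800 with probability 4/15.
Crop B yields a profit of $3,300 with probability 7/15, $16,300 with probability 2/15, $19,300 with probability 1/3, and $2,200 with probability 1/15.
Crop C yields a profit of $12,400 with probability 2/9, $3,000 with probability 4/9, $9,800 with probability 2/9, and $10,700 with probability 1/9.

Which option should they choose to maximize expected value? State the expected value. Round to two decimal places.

Crop A = 1/3 × 2000 + 1/5 × 13300 + 2/15 × 19400 + 1/15 × 6100 + 4/15 × 13800 = 666.6667 + 2660 + 2586.6667 + 406.6667 + 3680 = 10000
Crop B = 7/15 × 3300 + 2/15 × 16300 + 1/3 × 19300 + 1/15 × 2200 = 1540 + 2173.3333 + 6433.3333 + 146.6667 = 10293.3333
Crop C = 2/9 × 12400 + 4/9 × 3000 + 2/9 × 9800 + 1/9 × 10700 = 2755.5556 + 1333.3333 + 2177.7778 + 1188.8889 = 7455.5556

Crop B ($10,293.33)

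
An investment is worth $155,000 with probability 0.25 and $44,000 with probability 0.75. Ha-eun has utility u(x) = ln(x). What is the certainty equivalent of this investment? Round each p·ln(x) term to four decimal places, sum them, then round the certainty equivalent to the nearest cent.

$60,282.67

E[u] = 0.25·ln(155000) + 0.75·ln(44000) = 2.9878 + 8.0190 = 11.0068
CE = e^11.0068 ≈ 60282.67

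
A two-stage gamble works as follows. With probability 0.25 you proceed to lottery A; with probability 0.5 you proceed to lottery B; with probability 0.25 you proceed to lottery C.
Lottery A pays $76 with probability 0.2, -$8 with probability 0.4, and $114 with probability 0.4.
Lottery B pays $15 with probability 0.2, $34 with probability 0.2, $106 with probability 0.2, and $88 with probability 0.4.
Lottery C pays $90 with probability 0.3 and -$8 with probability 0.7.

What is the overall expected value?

EV(A) = 0.2 × 76 + 0.4 × (-8) + 0.4 × 114 = 15.2 − 3.2 + 45.6 = 57.6
EV(B) = 0.2 × 15 + 0.2 × 34 + 0.2 × 106 + 0.4 × 88 = 3 + 6.8 + 21.2 + 35.2 = 66.2
EV(C) = 0.3 × 90 + 0.7 × (-8) = 27 − 5.6 = 21.4
Overall = 0.25 × 57.6 + 0.5 × 66.2 + 0.25 × 21.4 = 14.4 + 33.1 + 5.35 = 52.85

$52.85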